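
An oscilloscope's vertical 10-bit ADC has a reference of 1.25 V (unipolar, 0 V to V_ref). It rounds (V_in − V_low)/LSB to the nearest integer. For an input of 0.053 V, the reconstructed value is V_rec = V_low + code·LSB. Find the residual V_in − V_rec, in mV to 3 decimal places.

0.510 mV

LSB = 1.25/2^10 = 1.221 mV.
Scaled input = 43.4176 LSBs, so code = 43.
Code 43 maps back to 0 + 43×0.0012207 V = 0.052490234 V.
Difference: 0.000509766 V → 0.510 mV.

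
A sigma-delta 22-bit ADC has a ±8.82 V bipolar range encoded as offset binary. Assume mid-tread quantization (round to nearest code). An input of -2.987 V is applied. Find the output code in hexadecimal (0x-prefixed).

code 0x1529AE (decimal 1386926)

LSB = 17.64 V / 4194304 = 4.21 µV.
(V_in − V_low)/LSB = (-2.987 − (−8.82)) / 4.2057e-06 = 1386926.034.
So the output code is 1386926.
In hexadecimal (0x-prefixed): 0x1529AE.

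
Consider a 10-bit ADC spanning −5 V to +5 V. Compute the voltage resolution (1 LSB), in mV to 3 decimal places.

9.766 mV

Full-scale span = 10 V.
LSB = 10 / 2^10 = 10 / 1024 = 0.00976562 V = 9.766 mV.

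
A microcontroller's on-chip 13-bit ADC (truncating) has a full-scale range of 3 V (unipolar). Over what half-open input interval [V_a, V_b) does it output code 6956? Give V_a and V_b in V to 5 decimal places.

LSB = 3/2^13 = 366.21 µV.
V_a = V_low + 6956·LSB = 2.54736 V; V_b = V_low + 6957·LSB = 2.54773 V.

[2.54736 V, 2.54773 V)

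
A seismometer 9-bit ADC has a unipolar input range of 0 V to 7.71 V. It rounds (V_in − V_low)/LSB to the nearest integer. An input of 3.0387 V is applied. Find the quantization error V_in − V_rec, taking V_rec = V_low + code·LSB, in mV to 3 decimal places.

-3.136 mV

One LSB is 7.71 V / 512 = 15.059 mV.
(3.0387 − 0)/0.0150586 = 201.7918; round gives code 202.
Reconstructed: 3.0418359 V.
V_in − V_rec = -0.00313594 V = -3.136 mV.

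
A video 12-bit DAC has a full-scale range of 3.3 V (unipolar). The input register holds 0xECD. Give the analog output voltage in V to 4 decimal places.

3.0527 V

LSB = 3.3 V / 2^12 = 0.806 mV.
Code 0xECD = 3789 decimal.
V_out = 0 + 3789 × 0.000805664 V = 3.05266 V.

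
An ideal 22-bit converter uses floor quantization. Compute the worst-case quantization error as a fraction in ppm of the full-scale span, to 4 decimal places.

Truncating → worst-case error = 1 LSB = V_FS/2^22, so 1e+06/4194304 = 0.238419 ppm of full scale.

0.2384 ppm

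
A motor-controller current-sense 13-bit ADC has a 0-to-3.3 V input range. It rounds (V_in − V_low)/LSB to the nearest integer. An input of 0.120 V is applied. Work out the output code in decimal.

With 8192 levels over 3.3 V, one step is 402.83 µV.
(0.120 − 0) / 0.000402832 = 297.891 LSBs.
Round → code 298.

code 298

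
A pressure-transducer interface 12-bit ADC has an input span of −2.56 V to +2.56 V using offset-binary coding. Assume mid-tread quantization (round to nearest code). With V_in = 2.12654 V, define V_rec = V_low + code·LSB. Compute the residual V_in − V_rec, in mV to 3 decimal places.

LSB = 5.12/2^12 = 1.250 mV.
Scaled input = 3749.2320 LSBs, so code = 3749.
Reconstructed: 2.12625 V.
Difference: 0.00029 V → 0.290 mV.

0.290 mV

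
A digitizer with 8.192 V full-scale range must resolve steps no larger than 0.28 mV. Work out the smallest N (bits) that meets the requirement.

Number of steps required ≥ 8.192 V / 0.28 mV = 29257.14.
Need 2^N ≥ 29257.14; 2^14 = 16384, 2^15 = 32768.
Minimum N = 15.

15 bits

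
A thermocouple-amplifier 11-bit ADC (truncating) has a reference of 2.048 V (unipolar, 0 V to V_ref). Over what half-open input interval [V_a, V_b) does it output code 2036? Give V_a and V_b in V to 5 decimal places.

[2.03600 V, 2.03700 V)

LSB = 2.048/2^11 = 1.000 mV.
V_a = V_low + 2036·LSB = 2.036 V; V_b = V_low + 2037·LSB = 2.037 V.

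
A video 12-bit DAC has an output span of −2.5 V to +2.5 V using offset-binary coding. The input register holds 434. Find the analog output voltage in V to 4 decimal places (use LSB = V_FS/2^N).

-1.9702 V

LSB = 5 V / 2^12 = 1.221 mV.
V_out = (−2.5) + 434 × 0.0012207 V = -1.97021 V.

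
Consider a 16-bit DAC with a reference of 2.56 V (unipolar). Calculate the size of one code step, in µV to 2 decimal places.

Full-scale span = 2.56 V.
LSB = 2.56 / 2^16 = 2.56 / 65536 = 3.90625e-05 V = 39.06 µV.

39.06 µV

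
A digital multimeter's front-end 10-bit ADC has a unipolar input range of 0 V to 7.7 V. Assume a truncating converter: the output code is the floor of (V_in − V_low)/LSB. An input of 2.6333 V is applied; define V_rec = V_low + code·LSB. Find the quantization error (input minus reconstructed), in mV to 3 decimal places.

LSB = 7.7/2^10 = 7.520 mV.
Scaled input = 350.1947 LSBs, so code = 350.
V_rec = 0 + 350·0.00751953 = 2.6318359 V.
Error = 2.6333 − 2.6318359 = 0.00146406 V = 1.464 mV.

1.464 mV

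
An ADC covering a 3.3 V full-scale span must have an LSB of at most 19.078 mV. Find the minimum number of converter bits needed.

8 bits

Number of steps required ≥ 3.3 V / 19.078 mV = 172.97.
Need 2^N ≥ 172.97; 2^7 = 128, 2^8 = 256.
Minimum N = 8.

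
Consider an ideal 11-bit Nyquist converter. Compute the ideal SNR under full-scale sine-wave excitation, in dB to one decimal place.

SNR ≈ 6.02·N + 1.76 dB = 6.02·11 + 1.76 = 67.98 dB.

68.0 dB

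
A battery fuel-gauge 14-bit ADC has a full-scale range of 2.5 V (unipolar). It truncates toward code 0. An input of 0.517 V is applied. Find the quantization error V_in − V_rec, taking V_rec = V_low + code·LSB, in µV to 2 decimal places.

32.23 µV

Step size: 2.5 V ÷ 2^14 = 152.59 µV.
(0.517 − 0)/0.000152588 = 3388.2112; ⌊·⌋ gives code 3388.
V_rec = 0 + 3388·0.000152588 = 0.51696777 V.
V_in − V_rec = 3.22266e-05 V = 32.23 µV.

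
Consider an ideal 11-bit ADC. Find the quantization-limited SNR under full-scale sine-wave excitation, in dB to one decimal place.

68.0 dB

SNR ≈ 6.02·N + 1.76 dB = 6.02·11 + 1.76 = 67.98 dB.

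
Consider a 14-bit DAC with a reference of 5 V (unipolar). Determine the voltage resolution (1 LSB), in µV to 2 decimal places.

305.18 µV

Full-scale span = 5 V.
LSB = 5 / 2^14 = 5 / 16384 = 0.000305176 V = 305.18 µV.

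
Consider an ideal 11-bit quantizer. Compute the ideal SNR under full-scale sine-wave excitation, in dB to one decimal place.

68.0 dB

SNR ≈ 6.02·N + 1.76 dB = 6.02·11 + 1.76 = 67.98 dB.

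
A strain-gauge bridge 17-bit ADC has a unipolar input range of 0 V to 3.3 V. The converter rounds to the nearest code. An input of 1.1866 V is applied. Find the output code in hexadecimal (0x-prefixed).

code 0xB81A (decimal 47130)

With 131072 levels over 3.3 V, one step is 25.18 µV.
(1.1866 − 0) / 2.5177e-05 = 47130.314 LSBs.
So the output code is 47130.
In hexadecimal (0x-prefixed): 0xB81A.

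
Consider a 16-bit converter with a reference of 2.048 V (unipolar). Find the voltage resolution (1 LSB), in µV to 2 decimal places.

Full-scale span = 2.048 V.
LSB = 2.048 / 2^16 = 2.048 / 65536 = 3.125e-05 V = 31.25 µV.

31.25 µV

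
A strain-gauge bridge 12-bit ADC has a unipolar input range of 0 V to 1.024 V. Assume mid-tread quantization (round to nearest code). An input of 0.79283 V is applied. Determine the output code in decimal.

With 4096 levels over 1.024 V, one step is 250.00 µV.
Input sits at 3171.320 steps above V_low.
round(3171.320) = 3171.

code 3171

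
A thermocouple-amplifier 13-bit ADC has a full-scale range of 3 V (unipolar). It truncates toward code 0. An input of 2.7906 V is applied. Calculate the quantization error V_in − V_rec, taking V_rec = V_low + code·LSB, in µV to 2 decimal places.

One LSB is 3 V / 8192 = 366.21 µV.
(V_in − V_low)/LSB = (2.7906 − 0)/0.000366211 = 7620.1984 → code 7620 (floor).
V_rec = 0 + 7620·0.000366211 = 2.7905273 V.
V_in − V_rec = 7.26562e-05 V = 72.66 µV.

72.66 µV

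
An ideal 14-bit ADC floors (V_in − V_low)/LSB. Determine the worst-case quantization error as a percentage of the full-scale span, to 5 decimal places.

0.00610 %

Truncating → worst-case error = 1 LSB = V_FS/2^14, so 100/16384 = 0.00610352 % of full scale.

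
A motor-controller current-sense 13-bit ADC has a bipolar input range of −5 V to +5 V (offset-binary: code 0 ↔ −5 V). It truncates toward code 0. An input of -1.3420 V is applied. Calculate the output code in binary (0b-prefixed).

With 8192 levels over 10 V, one step is 1.221 mV.
(V_in − V_low)/LSB = (-1.3420 − (−5)) / 0.0012207 = 2996.634.
Floor → code 2996.
In binary (0b-prefixed): 0b101110110100.

code 0b101110110100 (decimal 2996)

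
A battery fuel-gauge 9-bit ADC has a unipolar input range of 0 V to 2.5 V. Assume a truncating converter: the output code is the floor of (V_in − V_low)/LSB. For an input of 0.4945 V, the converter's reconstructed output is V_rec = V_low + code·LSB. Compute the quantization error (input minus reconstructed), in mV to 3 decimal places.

LSB = 2.5/2^9 = 4.883 mV.
(0.4945 − 0)/0.00488281 = 101.2736; ⌊·⌋ gives code 101.
Code 101 maps back to 0 + 101×0.00488281 V = 0.49316406 V.
Difference: 0.00133594 V → 1.336 mV.

1.336 mV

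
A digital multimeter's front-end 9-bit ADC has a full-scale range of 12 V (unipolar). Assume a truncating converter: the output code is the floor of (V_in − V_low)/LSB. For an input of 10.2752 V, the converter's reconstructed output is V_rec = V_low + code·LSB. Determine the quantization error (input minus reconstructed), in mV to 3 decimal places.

9.575 mV

Step size: 12 V ÷ 2^9 = 23.438 mV.
(V_in − V_low)/LSB = (10.2752 − 0)/0.0234375 = 438.4085 → code 438 (floor).
V_rec = 0 + 438·0.0234375 = 10.265625 V.
Difference: 0.009575 V → 9.575 mV.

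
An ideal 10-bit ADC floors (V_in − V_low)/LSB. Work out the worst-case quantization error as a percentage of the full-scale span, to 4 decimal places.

0.0977 %

Truncating → worst-case error = 1 LSB = V_FS/2^10, so 100/1024 = 0.0976562 % of full scale.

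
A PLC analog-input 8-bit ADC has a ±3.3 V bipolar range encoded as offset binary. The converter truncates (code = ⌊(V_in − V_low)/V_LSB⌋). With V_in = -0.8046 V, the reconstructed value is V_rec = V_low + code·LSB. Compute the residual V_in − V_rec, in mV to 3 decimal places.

20.400 mV

LSB = 6.6/2^8 = 25.781 mV.
Scaled input = 96.7913 LSBs, so code = 96.
Reconstructed: -0.825 V.
Error = -0.8046 − (−0.825) = 0.0204 V = 20.400 mV.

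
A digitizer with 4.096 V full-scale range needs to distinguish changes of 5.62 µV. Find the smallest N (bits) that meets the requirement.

Number of steps required ≥ 4.096 V / 5.62 µV = 728825.62.
Need 2^N ≥ 728825.62; 2^19 = 524288, 2^20 = 1048576.
Minimum N = 20.

20 bits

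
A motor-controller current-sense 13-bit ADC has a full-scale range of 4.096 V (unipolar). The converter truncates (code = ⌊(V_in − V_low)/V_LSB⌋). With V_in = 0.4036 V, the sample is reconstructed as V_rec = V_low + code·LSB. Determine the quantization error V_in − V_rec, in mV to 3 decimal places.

0.100 mV

Step size: 4.096 V ÷ 2^13 = 0.500 mV.
(0.4036 − 0)/0.0005 = 807.2000; ⌊·⌋ gives code 807.
V_rec = 0 + 807·0.0005 = 0.4035 V.
V_in − V_rec = 0.0001 V = 0.100 mV.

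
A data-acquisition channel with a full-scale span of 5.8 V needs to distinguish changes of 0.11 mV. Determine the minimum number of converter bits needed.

Number of steps required ≥ 5.8 V / 0.11 mV = 52727.27.
Need 2^N ≥ 52727.27; 2^15 = 32768, 2^16 = 65536.
Minimum N = 16.

16 bits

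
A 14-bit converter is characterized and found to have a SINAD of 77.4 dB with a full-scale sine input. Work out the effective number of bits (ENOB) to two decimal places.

ENOB = (SINAD − 1.76) / 6.02 = (77.4 − 1.76)/6.02 = 12.565.

12.56 bits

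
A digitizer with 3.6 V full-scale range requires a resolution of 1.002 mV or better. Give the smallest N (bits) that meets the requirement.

12 bits

Number of steps required ≥ 3.6 V / 1.002 mV = 3592.81.
Need 2^N ≥ 3592.81; 2^11 = 2048, 2^12 = 4096.
Minimum N = 12.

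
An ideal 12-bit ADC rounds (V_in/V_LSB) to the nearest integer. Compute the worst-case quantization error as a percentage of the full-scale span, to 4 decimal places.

Rounding → worst-case error = ½ LSB = V_FS/2^13, so 100/8192 = 0.012207 % of full scale.

0.0122 %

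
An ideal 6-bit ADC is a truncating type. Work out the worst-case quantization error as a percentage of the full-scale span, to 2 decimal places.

Truncating → worst-case error = 1 LSB = V_FS/2^6, so 100/64 = 1.5625 % of full scale.

1.56 %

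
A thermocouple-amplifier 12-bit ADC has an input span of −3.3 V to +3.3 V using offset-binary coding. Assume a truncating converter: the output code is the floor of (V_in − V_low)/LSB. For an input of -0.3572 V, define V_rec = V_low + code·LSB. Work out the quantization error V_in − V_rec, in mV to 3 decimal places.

Step size: 6.6 V ÷ 2^12 = 1.611 mV.
(-0.3572 − (−3.3))/0.00161133 = 1826.3195; ⌊·⌋ gives code 1826.
Code 1826 maps back to (−3.3) + 1826×0.00161133 V = -0.35771484 V.
V_in − V_rec = 0.000514844 V = 0.515 mV.

0.515 mV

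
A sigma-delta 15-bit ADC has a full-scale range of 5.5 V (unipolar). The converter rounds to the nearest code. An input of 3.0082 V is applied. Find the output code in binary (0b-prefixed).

code 0b100011000000010 (decimal 17922)

LSB = 5.5 V / 32768 = 167.85 µV.
(3.0082 − 0) / 0.000167847 = 17922.309 LSBs.
So the output code is 17922.
In binary (0b-prefixed): 0b100011000000010.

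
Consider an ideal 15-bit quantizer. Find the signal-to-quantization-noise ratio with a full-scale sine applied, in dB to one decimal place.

SNR ≈ 6.02·N + 1.76 dB = 6.02·15 + 1.76 = 92.06 dB.

92.1 dB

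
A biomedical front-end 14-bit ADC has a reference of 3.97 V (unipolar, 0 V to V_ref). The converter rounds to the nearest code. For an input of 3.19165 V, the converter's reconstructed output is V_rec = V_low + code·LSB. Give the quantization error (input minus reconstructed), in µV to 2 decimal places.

-51.66 µV

Step size: 3.97 V ÷ 2^14 = 242.31 µV.
Scaled input = 13171.7868 LSBs, so code = 13172.
V_rec = 0 + 13172·0.00024231 = 3.1917017 V.
V_in − V_rec = -5.16602e-05 V = -51.66 µV.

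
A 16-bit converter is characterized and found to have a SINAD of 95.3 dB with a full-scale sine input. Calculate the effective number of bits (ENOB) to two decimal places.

ENOB = (SINAD − 1.76) / 6.02 = (95.3 − 1.76)/6.02 = 15.538.

15.54 bits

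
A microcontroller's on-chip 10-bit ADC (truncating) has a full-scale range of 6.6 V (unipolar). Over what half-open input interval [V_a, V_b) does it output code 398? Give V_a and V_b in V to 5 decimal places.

LSB = 6.6/2^10 = 6.445 mV.
V_a = V_low + 398·LSB = 2.56523 V; V_b = V_low + 399·LSB = 2.57168 V.

[2.56523 V, 2.57168 V)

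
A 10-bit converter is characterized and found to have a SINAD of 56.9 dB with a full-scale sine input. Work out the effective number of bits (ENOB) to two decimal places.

ENOB = (SINAD − 1.76) / 6.02 = (56.9 − 1.76)/6.02 = 9.159.

9.16 bits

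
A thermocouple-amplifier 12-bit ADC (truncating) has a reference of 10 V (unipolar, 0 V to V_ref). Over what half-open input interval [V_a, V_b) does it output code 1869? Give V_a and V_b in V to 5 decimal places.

[4.56299 V, 4.56543 V)

LSB = 10/2^12 = 2.441 mV.
V_a = V_low + 1869·LSB = 4.56299 V; V_b = V_low + 1870·LSB = 4.56543 V.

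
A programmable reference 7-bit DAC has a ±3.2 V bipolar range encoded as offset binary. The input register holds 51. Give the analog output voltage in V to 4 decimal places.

-0.6500 V

LSB = 6.4 V / 2^7 = 50.000 mV.
V_out = (−3.2) + 51 × 0.05 V = -0.65 V.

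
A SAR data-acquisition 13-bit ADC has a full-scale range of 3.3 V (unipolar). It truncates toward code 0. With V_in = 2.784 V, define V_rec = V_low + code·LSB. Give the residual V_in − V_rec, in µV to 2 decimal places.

One LSB is 3.3 V / 8192 = 402.83 µV.
(V_in − V_low)/LSB = (2.784 − 0)/0.000402832 = 6911.0691 → code 6911 (floor).
Code 6911 maps back to 0 + 6911×0.000402832 V = 2.7839722 V.
V_in − V_rec = 2.7832e-05 V = 27.83 µV.

27.83 µV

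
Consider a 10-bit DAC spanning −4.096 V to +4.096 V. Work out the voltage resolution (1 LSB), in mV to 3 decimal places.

Full-scale span = 8.192 V.
LSB = 8.192 / 2^10 = 8.192 / 1024 = 0.008 V = 8.000 mV.

8.000 mV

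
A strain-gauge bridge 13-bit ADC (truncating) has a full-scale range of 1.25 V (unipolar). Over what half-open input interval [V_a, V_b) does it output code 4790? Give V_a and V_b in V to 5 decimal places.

[0.73090 V, 0.73105 V)

LSB = 1.25/2^13 = 152.59 µV.
V_a = V_low + 4790·LSB = 0.730896 V; V_b = V_low + 4791·LSB = 0.731049 V.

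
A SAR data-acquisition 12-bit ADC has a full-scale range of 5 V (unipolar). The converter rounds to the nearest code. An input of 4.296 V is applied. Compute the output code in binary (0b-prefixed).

With 4096 levels over 5 V, one step is 1.221 mV.
(4.296 − 0) / 0.0012207 = 3519.283 LSBs.
Round → code 3519.
In binary (0b-prefixed): 0b110110111111.

code 0b110110111111 (decimal 3519)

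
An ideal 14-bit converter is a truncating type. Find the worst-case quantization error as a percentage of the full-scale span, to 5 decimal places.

Truncating → worst-case error = 1 LSB = V_FS/2^14, so 100/16384 = 0.00610352 % of full scale.

0.00610 %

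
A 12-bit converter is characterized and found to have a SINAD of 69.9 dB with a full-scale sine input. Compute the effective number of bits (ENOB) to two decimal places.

11.32 bits

ENOB = (SINAD − 1.76) / 6.02 = (69.9 − 1.76)/6.02 = 11.319.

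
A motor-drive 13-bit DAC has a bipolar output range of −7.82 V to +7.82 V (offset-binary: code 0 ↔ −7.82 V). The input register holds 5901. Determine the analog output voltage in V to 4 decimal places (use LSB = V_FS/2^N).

LSB = 15.64 V / 2^13 = 1.909 mV.
V_out = (−7.82) + 5901 × 0.00190918 V = 3.44607 V.

3.4461 V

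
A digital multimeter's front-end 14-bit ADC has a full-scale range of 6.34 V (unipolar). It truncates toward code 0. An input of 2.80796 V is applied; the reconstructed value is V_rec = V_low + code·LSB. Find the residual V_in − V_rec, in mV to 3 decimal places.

One LSB is 6.34 V / 16384 = 386.96 µV.
(V_in − V_low)/LSB = (2.80796 − 0)/0.000386963 = 7256.4064 → code 7256 (floor).
Reconstructed: 2.8078027 V.
V_in − V_rec = 0.000157266 V = 0.157 mV.

0.157 mV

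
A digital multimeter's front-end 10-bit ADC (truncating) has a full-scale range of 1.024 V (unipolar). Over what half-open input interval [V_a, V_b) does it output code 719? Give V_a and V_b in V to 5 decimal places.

LSB = 1.024/2^10 = 1.000 mV.
V_a = V_low + 719·LSB = 0.719 V; V_b = V_low + 720·LSB = 0.72 V.

[0.71900 V, 0.72000 V)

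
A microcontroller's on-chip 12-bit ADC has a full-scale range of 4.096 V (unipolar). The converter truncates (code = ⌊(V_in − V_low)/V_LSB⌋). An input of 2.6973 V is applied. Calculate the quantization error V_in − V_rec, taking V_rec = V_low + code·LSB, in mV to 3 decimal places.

Step size: 4.096 V ÷ 2^12 = 1.000 mV.
Scaled input = 2697.3000 LSBs, so code = 2697.
Reconstructed: 2.697 V.
Difference: 0.0003 V → 0.300 mV.

0.300 mV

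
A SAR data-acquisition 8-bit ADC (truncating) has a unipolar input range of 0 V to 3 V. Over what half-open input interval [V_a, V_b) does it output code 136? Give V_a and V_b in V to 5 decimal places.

LSB = 3/2^8 = 11.719 mV.
V_a = V_low + 136·LSB = 1.59375 V; V_b = V_low + 137·LSB = 1.60547 V.

[1.59375 V, 1.60547 V)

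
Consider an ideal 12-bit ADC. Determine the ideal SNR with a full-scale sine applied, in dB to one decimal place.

SNR ≈ 6.02·N + 1.76 dB = 6.02·12 + 1.76 = 74.00 dB.

74.0 dB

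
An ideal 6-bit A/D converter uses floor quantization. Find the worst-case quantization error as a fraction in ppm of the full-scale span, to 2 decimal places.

15625.00 ppm

Truncating → worst-case error = 1 LSB = V_FS/2^6, so 1e+06/64 = 15625 ppm of full scale.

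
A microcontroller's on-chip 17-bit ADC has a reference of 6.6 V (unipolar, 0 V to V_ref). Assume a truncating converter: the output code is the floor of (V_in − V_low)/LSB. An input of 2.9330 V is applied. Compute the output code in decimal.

Full-scale span = 6.6 V; LSB = 6.6/2^17 = 50.35 µV.
(2.9330 − 0) / 5.0354e-05 = 58247.602 LSBs.
⌊·⌋(58247.602) = 58247.

code 58247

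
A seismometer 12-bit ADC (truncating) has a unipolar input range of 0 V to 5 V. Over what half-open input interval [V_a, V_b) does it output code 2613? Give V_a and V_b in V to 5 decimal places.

[3.18970 V, 3.19092 V)

LSB = 5/2^12 = 1.221 mV.
V_a = V_low + 2613·LSB = 3.1897 V; V_b = V_low + 2614·LSB = 3.19092 V.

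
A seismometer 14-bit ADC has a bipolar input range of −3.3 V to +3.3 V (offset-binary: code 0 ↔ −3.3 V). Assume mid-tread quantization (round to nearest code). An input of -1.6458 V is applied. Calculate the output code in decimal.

code 4106

LSB = 6.6 V / 16384 = 402.83 µV.
Input sits at 4106.426 steps above V_low.
So the output code is 4106.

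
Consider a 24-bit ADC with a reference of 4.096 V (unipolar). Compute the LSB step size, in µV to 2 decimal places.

Full-scale span = 4.096 V.
LSB = 4.096 / 2^24 = 4.096 / 16777216 = 2.44141e-07 V = 0.24 µV.

0.24 µV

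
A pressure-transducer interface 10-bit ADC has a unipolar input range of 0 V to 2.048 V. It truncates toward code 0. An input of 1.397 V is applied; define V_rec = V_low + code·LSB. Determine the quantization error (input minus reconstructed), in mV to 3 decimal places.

LSB = 2.048/2^10 = 2.000 mV.
(1.397 − 0)/0.002 = 698.5000; ⌊·⌋ gives code 698.
V_rec = 0 + 698·0.002 = 1.396 V.
V_in − V_rec = 0.001 V = 1.000 mV.

1.000 mV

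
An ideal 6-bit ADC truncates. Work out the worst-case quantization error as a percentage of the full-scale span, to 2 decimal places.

Truncating → worst-case error = 1 LSB = V_FS/2^6, so 100/64 = 1.5625 % of full scale.

1.56 %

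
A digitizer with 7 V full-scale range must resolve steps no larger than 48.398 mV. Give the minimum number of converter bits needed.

8 bits

Number of steps required ≥ 7 V / 48.398 mV = 144.63.
Need 2^N ≥ 144.63; 2^7 = 128, 2^8 = 256.
Minimum N = 8.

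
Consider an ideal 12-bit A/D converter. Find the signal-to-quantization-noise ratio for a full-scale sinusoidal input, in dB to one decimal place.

SNR ≈ 6.02·N + 1.76 dB = 6.02·12 + 1.76 = 74.00 dB.

74.0 dB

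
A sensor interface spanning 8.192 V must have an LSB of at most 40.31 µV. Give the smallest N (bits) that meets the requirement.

18 bits

Number of steps required ≥ 8.192 V / 40.31 µV = 203225.01.
Need 2^N ≥ 203225.01; 2^17 = 131072, 2^18 = 262144.
Minimum N = 18.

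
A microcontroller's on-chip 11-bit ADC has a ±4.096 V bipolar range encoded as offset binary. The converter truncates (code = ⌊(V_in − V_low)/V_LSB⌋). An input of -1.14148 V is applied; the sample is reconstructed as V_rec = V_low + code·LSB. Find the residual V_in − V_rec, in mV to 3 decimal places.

2.520 mV

Step size: 8.192 V ÷ 2^11 = 4.000 mV.
(-1.14148 − (−4.096))/0.004 = 738.6300; ⌊·⌋ gives code 738.
Code 738 maps back to (−4.096) + 738×0.004 V = -1.144 V.
Error = -1.14148 − (−1.144) = 0.00252 V = 2.520 mV.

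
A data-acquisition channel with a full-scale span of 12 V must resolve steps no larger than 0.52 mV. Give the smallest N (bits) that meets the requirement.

Number of steps required ≥ 12 V / 0.52 mV = 23076.92.
Need 2^N ≥ 23076.92; 2^14 = 16384, 2^15 = 32768.
Minimum N = 15.

15 bits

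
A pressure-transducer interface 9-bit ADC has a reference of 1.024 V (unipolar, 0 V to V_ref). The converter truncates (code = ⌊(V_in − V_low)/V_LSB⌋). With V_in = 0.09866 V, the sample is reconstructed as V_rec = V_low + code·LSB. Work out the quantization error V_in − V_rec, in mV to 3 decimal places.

LSB = 1.024/2^9 = 2.000 mV.
(V_in − V_low)/LSB = (0.09866 − 0)/0.002 = 49.3300 → code 49 (floor).
V_rec = 0 + 49·0.002 = 0.098 V.
V_in − V_rec = 0.00066 V = 0.660 mV.

0.660 mV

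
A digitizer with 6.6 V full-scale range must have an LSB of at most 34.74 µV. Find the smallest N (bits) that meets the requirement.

Number of steps required ≥ 6.6 V / 34.74 µV = 189982.73.
Need 2^N ≥ 189982.73; 2^17 = 131072, 2^18 = 262144.
Minimum N = 18.

18 bits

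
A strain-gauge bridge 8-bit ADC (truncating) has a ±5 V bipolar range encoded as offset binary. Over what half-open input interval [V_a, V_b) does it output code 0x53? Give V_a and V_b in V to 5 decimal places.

[-1.75781 V, -1.71875 V)

LSB = 10/2^8 = 39.062 mV.
Code 0x53 = 83 decimal.
V_a = V_low + 83·LSB = -1.75781 V; V_b = V_low + 84·LSB = -1.71875 V.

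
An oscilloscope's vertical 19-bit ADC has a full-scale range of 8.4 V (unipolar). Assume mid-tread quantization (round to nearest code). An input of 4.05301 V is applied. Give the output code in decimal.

LSB = 8.4 V / 524288 = 16.02 µV.
(4.05301 − 0) / 1.60217e-05 = 252969.584 LSBs.
So the output code is 252970.

code 252970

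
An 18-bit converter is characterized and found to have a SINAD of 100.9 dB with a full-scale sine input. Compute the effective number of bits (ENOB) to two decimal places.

16.47 bits

ENOB = (SINAD − 1.76) / 6.02 = (100.9 − 1.76)/6.02 = 16.468.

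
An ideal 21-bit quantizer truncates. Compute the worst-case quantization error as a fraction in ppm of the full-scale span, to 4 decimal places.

0.4768 ppm

Truncating → worst-case error = 1 LSB = V_FS/2^21, so 1e+06/2097152 = 0.476837 ppm of full scale.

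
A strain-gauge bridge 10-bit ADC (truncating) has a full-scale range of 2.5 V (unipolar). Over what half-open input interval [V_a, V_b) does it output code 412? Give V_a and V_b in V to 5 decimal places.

LSB = 2.5/2^10 = 2.441 mV.
V_a = V_low + 412·LSB = 1.00586 V; V_b = V_low + 413·LSB = 1.0083 V.

[1.00586 V, 1.00830 V)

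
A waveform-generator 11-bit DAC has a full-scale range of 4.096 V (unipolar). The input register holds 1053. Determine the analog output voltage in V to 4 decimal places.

LSB = 4.096 V / 2^11 = 2.000 mV.
V_out = 0 + 1053 × 0.002 V = 2.106 V.

2.1060 V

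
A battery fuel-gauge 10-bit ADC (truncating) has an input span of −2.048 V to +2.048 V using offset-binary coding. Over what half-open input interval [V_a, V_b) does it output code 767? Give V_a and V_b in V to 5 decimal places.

LSB = 4.096/2^10 = 4.000 mV.
V_a = V_low + 767·LSB = 1.02 V; V_b = V_low + 768·LSB = 1.024 V.

[1.02000 V, 1.02400 V)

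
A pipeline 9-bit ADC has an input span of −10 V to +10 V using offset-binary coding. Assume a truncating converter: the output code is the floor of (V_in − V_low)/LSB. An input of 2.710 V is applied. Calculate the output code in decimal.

LSB = 20 V / 512 = 39.062 mV.
(2.710 − (−10)) / 0.0390625 = 325.376 LSBs.
Floor → code 325.

code 325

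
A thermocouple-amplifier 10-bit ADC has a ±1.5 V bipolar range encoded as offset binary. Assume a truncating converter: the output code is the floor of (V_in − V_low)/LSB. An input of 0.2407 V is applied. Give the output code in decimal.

Full-scale span = 3 V; LSB = 3/2^10 = 2.930 mV.
(0.2407 − (−1.5)) / 0.00292969 = 594.159 LSBs.
Floor → code 594.

code 594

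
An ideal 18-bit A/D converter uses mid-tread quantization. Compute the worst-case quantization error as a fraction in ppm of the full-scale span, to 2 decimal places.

1.91 ppm

Rounding → worst-case error = ½ LSB = V_FS/2^19, so 1e+06/524288 = 1.90735 ppm of full scale.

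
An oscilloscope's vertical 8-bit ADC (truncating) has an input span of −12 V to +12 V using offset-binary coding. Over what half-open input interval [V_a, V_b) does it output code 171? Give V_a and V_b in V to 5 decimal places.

[4.03125 V, 4.12500 V)

LSB = 24/2^8 = 93.750 mV.
V_a = V_low + 171·LSB = 4.03125 V; V_b = V_low + 172·LSB = 4.125 V.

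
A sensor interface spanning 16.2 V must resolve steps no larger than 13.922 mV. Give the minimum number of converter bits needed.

Number of steps required ≥ 16.2 V / 13.922 mV = 1163.63.
Need 2^N ≥ 1163.63; 2^10 = 1024, 2^11 = 2048.
Minimum N = 11.

11 bits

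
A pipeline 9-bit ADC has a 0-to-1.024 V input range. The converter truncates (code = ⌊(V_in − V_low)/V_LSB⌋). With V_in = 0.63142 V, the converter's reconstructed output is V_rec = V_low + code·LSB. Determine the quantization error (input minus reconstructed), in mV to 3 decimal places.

Step size: 1.024 V ÷ 2^9 = 2.000 mV.
(V_in − V_low)/LSB = (0.63142 − 0)/0.002 = 315.7100 → code 315 (floor).
Code 315 maps back to 0 + 315×0.002 V = 0.63 V.
Difference: 0.00142 V → 1.420 mV.

1.420 mV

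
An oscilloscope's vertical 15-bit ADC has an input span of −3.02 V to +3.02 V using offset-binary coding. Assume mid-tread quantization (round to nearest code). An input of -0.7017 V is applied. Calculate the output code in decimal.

LSB = 6.04 V / 32768 = 184.33 µV.
Input sits at 12577.161 steps above V_low.
round(12577.161) = 12577.

code 12577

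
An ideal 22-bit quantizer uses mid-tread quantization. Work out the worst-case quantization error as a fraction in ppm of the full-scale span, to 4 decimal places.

0.1192 ppm

Rounding → worst-case error = ½ LSB = V_FS/2^23, so 1e+06/8388608 = 0.119209 ppm of full scale.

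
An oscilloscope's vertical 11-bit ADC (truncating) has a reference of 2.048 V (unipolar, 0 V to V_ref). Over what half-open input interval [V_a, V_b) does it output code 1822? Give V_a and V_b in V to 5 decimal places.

[1.82200 V, 1.82300 V)

LSB = 2.048/2^11 = 1.000 mV.
V_a = V_low + 1822·LSB = 1.822 V; V_b = V_low + 1823·LSB = 1.823 V.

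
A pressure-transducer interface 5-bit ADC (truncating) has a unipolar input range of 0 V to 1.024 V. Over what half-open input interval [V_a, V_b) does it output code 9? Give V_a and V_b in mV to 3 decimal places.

LSB = 1.024/2^5 = 32.000 mV.
V_a = V_low + 9·LSB = 0.288 V; V_b = V_low + 10·LSB = 0.32 V.

[288.000 mV, 320.000 mV)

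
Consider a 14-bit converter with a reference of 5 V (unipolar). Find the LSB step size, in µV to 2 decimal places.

305.18 µV

Full-scale span = 5 V.
LSB = 5 / 2^14 = 5 / 16384 = 0.000305176 V = 305.18 µV.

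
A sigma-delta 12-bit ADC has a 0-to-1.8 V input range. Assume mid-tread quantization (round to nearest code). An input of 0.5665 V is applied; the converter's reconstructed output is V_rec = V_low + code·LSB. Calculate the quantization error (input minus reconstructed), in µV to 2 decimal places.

LSB = 1.8/2^12 = 439.45 µV.
(0.5665 − 0)/0.000439453 = 1289.1022; round gives code 1289.
Reconstructed: 0.56645508 V.
Difference: 4.49219e-05 V → 44.92 µV.

44.92 µV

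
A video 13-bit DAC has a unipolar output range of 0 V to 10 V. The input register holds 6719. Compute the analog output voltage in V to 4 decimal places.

8.2019 V

LSB = 10 V / 2^13 = 1.221 mV.
V_out = 0 + 6719 × 0.0012207 V = 8.2019 V.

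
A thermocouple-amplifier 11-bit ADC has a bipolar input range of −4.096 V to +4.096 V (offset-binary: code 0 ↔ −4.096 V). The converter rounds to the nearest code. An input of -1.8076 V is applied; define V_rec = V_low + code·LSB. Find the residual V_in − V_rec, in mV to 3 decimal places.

0.400 mV

LSB = 8.192/2^11 = 4.000 mV.
Scaled input = 572.1000 LSBs, so code = 572.
Code 572 maps back to (−4.096) + 572×0.004 V = -1.808 V.
V_in − V_rec = 0.0004 V = 0.400 mV.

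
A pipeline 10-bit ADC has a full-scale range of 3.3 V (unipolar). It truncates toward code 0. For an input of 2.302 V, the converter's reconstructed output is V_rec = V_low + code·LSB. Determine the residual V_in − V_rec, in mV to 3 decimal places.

One LSB is 3.3 V / 1024 = 3.223 mV.
(2.302 − 0)/0.00322266 = 714.3176; ⌊·⌋ gives code 714.
Reconstructed: 2.3009766 V.
Error = 2.302 − 2.3009766 = 0.00102344 V = 1.023 mV.

1.023 mV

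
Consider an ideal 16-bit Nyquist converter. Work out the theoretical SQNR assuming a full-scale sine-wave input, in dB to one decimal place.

SNR ≈ 6.02·N + 1.76 dB = 6.02·16 + 1.76 = 98.08 dB.

98.1 dB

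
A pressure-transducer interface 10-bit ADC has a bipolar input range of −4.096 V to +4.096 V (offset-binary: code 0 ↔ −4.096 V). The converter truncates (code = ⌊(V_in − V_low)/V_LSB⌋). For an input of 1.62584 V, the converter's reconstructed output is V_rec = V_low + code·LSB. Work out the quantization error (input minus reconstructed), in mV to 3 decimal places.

LSB = 8.192/2^10 = 8.000 mV.
(V_in − V_low)/LSB = (1.62584 − (−4.096))/0.008 = 715.2300 → code 715 (floor).
Reconstructed: 1.624 V.
V_in − V_rec = 0.00184 V = 1.840 mV.

1.840 mV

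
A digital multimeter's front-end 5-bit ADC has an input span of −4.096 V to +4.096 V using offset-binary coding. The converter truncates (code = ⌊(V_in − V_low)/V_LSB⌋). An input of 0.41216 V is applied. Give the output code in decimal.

Full-scale span = 8.192 V; LSB = 8.192/2^5 = 256.000 mV.
Input sits at 17.610 steps above V_low.
⌊·⌋(17.610) = 17.

code 17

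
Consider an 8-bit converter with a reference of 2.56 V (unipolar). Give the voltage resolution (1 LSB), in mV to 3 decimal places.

Full-scale span = 2.56 V.
LSB = 2.56 / 2^8 = 2.56 / 256 = 0.01 V = 10.000 mV.

10.000 mV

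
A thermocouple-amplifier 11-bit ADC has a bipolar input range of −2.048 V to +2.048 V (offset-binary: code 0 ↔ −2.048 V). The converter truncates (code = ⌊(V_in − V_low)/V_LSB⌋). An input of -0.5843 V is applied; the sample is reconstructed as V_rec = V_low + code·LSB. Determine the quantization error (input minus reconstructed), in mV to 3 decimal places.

One LSB is 4.096 V / 2048 = 2.000 mV.
(-0.5843 − (−2.048))/0.002 = 731.8500; ⌊·⌋ gives code 731.
Reconstructed: -0.586 V.
V_in − V_rec = 0.0017 V = 1.700 mV.

1.700 mV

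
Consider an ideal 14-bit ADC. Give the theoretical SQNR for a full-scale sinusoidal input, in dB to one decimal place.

SNR ≈ 6.02·N + 1.76 dB = 6.02·14 + 1.76 = 86.04 dB.

86.0 dB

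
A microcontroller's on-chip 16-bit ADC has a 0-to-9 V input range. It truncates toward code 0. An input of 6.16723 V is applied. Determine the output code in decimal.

Full-scale span = 9 V; LSB = 9/2^16 = 137.33 µV.
Input sits at 44908.398 steps above V_low.
Floor → code 44908.

code 44908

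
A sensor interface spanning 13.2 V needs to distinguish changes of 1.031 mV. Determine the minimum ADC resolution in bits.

14 bits

Number of steps required ≥ 13.2 V / 1.031 mV = 12803.10.
Need 2^N ≥ 12803.10; 2^13 = 8192, 2^14 = 16384.
Minimum N = 14.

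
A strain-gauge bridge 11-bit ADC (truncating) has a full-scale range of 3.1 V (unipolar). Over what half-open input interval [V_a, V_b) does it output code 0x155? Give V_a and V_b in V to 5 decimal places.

[0.51616 V, 0.51768 V)

LSB = 3.1/2^11 = 1.514 mV.
Code 0x155 = 341 decimal.
V_a = V_low + 341·LSB = 0.516162 V; V_b = V_low + 342·LSB = 0.517676 V.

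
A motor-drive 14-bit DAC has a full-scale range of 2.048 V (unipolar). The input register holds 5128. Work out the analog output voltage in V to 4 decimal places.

LSB = 2.048 V / 2^14 = 125.00 µV.
V_out = 0 + 5128 × 0.000125 V = 0.641 V.

0.6410 V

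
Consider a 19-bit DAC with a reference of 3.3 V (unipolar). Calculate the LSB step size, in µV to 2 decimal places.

6.29 µV

Full-scale span = 3.3 V.
LSB = 3.3 / 2^19 = 3.3 / 524288 = 6.29425e-06 V = 6.29 µV.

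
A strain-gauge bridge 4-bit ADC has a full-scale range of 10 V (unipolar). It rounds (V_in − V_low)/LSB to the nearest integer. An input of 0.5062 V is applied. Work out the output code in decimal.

LSB = 10 V / 16 = 0.6250 V.
(V_in − V_low)/LSB = (0.5062 − 0) / 0.625 = 0.810.
Round → code 1.

code 1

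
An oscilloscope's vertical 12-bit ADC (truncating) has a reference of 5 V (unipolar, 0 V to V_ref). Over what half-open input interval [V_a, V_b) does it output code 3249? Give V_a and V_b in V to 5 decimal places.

LSB = 5/2^12 = 1.221 mV.
V_a = V_low + 3249·LSB = 3.96606 V; V_b = V_low + 3250·LSB = 3.96729 V.

[3.96606 V, 3.96729 V)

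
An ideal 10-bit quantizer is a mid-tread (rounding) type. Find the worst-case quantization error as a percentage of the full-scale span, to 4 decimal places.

Rounding → worst-case error = ½ LSB = V_FS/2^11, so 100/2048 = 0.0488281 % of full scale.

0.0488 %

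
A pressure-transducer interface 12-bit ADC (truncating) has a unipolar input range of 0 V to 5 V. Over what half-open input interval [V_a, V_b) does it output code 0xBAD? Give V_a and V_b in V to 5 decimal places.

LSB = 5/2^12 = 1.221 mV.
Code 0xBAD = 2989 decimal.
V_a = V_low + 2989·LSB = 3.64868 V; V_b = V_low + 2990·LSB = 3.6499 V.

[3.64868 V, 3.64990 V)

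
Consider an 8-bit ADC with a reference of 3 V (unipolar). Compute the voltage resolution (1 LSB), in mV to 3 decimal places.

11.719 mV

Full-scale span = 3 V.
LSB = 3 / 2^8 = 3 / 256 = 0.0117188 V = 11.719 mV.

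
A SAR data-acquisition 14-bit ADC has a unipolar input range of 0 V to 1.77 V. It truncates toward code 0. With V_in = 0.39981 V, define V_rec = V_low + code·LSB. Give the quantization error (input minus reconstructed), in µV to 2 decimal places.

One LSB is 1.77 V / 16384 = 108.03 µV.
(V_in − V_low)/LSB = (0.39981 − 0)/0.000108032 = 3700.8401 → code 3700 (floor).
Reconstructed: 0.39971924 V.
V_in − V_rec = 9.07617e-05 V = 90.76 µV.

90.76 µV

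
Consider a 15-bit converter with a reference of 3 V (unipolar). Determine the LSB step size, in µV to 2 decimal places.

Full-scale span = 3 V.
LSB = 3 / 2^15 = 3 / 32768 = 9.15527e-05 V = 91.55 µV.

91.55 µV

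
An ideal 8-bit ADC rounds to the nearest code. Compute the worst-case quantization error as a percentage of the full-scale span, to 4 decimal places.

0.1953 %

Rounding → worst-case error = ½ LSB = V_FS/2^9, so 100/512 = 0.195312 % of full scale.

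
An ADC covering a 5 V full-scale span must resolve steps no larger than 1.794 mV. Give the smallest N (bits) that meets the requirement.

Number of steps required ≥ 5 V / 1.794 mV = 2787.07.
Need 2^N ≥ 2787.07; 2^11 = 2048, 2^12 = 4096.
Minimum N = 12.

12 bits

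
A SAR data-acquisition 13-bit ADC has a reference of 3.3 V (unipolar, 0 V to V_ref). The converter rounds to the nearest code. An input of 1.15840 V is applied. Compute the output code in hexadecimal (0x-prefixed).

code 0xB3C (decimal 2876)

With 8192 levels over 3.3 V, one step is 402.83 µV.
(1.15840 − 0) / 0.000402832 = 2875.640 LSBs.
Round → code 2876.
In hexadecimal (0x-prefixed): 0xB3C.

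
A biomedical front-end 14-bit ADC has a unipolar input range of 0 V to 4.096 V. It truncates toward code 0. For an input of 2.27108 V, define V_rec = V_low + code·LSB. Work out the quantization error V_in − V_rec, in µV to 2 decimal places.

80.00 µV

LSB = 4.096/2^14 = 250.00 µV.
(2.27108 − 0)/0.00025 = 9084.3200; ⌊·⌋ gives code 9084.
Code 9084 maps back to 0 + 9084×0.00025 V = 2.271 V.
V_in − V_rec = 8e-05 V = 80.00 µV.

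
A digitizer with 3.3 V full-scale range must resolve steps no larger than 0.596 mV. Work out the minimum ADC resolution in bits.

Number of steps required ≥ 3.3 V / 0.596 mV = 5536.91.
Need 2^N ≥ 5536.91; 2^12 = 4096, 2^13 = 8192.
Minimum N = 13.

13 bits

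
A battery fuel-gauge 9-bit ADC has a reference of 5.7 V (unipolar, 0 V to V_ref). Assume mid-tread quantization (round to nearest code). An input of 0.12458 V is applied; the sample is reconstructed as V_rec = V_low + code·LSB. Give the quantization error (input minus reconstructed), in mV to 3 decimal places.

2.119 mV

LSB = 5.7/2^9 = 11.133 mV.
(0.12458 − 0)/0.0111328 = 11.1903; round gives code 11.
V_rec = 0 + 11·0.0111328 = 0.12246094 V.
Error = 0.12458 − 0.12246094 = 0.00211906 V = 2.119 mV.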